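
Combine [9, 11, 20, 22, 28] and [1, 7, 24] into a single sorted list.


List A: [9, 11, 20, 22, 28]
List B: [1, 7, 24]
Repeatedly compare the front elements and take the smaller:
  9 vs 1 -> take 1
  9 vs 7 -> take 7
  9 vs 24 -> take 9
  11 vs 24 -> take 11
  20 vs 24 -> take 20
  22 vs 24 -> take 22
  28 vs 24 -> take 24
  B is exhausted; append the rest of A: [28]
Final answer: [1, 7, 9, 11, 20, 22, 24, 28]


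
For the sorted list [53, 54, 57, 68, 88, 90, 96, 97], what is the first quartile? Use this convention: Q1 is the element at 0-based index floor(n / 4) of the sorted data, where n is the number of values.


The list has n = 8 elements.
Q1 index = floor(8 / 4) = floor(2) = 2
Counting from index 0 in the sorted data, the element at index 2 is 57.
Final answer: 57


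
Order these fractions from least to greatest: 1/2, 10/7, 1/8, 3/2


Convert to decimal for comparison:
  1/2 = 0.5
  10/7 = 1.4286
  1/8 = 0.125
  3/2 = 1.5
Decimals in increasing order: 0.125 < 0.5 < 1.4286 < 1.5
Writing each back as its fraction gives the sorted order.
Final answer: 1/8, 1/2, 10/7, 3/2


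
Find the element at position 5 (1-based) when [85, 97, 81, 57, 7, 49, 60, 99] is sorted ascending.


Sort ascending: [7, 49, 57, 60, 81, 85, 97, 99]
The 5th element (1-indexed) is at index 4.
Value = 81
Final answer: 81


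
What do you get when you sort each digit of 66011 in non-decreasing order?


The number 66011 has digits: 6, 6, 0, 1, 1
Sorted: 0, 1, 1, 6, 6
Joining the sorted digits gives the result.
Final answer: 01166


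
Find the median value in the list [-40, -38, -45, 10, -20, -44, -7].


First, sort the list: [-45, -44, -40, -38, -20, -7, 10]
The list has 7 elements (odd count).
The middle index is 3 (0-based), and the element there is -38.
Final answer: -38


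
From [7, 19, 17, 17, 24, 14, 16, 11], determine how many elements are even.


Check each element:
  7 is odd
  19 is odd
  17 is odd
  17 is odd
  24 is even
  14 is even
  16 is even
  11 is odd
Evens: [24, 14, 16]
Count of evens = 3
Final answer: 3


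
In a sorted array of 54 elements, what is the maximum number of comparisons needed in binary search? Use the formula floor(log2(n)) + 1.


Binary search halves the search space each step.
Maximum comparisons = floor(log2(54)) + 1
log2(54) = 5.7549
floor(log2(54)) = 5, so 5 + 1 = 6
Final answer: 6


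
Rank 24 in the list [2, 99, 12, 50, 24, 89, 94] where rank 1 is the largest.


Sort descending: [99, 94, 89, 50, 24, 12, 2]
Find 24 in the sorted list.
24 is at position 5.
Final answer: 5


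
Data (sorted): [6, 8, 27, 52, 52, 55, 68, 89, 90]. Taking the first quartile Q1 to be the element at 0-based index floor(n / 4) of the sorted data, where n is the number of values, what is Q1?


The list has n = 9 elements.
Q1 index = floor(9 / 4) = floor(2.25) = 2
Counting from index 0 in the sorted data, the element at index 2 is 27.
Final answer: 27


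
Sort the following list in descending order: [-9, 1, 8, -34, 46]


Original list: [-9, 1, 8, -34, 46]
Repeatedly take the largest remaining element:
  Remaining [-9, 1, 8, -34, 46] -> largest is 46
  Remaining [-9, 1, 8, -34] -> largest is 8
  Remaining [-9, 1, -34] -> largest is 1
  Remaining [-9, -34] -> largest is -9
  Remaining [-34] -> largest is -34
Collecting the picks in order gives the descending list.
Final answer: [46, 8, 1, -9, -34]


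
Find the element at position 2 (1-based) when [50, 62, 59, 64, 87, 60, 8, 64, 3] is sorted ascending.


Sort ascending: [3, 8, 50, 59, 60, 62, 64, 64, 87]
The 2nd element (1-indexed) is at index 1.
Value = 8
Final answer: 8


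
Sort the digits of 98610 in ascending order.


The number 98610 has digits: 9, 8, 6, 1, 0
Sorted: 0, 1, 6, 8, 9
Joining the sorted digits gives the result.
Final answer: 01689


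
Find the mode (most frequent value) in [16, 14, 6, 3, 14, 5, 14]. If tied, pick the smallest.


Count the frequency of each value:
  3 appears 1 time(s)
  5 appears 1 time(s)
  6 appears 1 time(s)
  14 appears 3 time(s)
  16 appears 1 time(s)
Maximum frequency is 3.
Only 14 reaches that frequency, so it is the mode.
Final answer: 14


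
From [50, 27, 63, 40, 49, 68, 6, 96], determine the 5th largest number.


Sort descending: [96, 68, 63, 50, 49, 40, 27, 6]
The 5th element (1-indexed) is at index 4.
Value = 49
Final answer: 49


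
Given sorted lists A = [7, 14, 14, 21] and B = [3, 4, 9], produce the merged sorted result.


List A: [7, 14, 14, 21]
List B: [3, 4, 9]
Repeatedly compare the front elements and take the smaller:
  7 vs 3 -> take 3
  7 vs 4 -> take 4
  7 vs 9 -> take 7
  14 vs 9 -> take 9
  B is exhausted; append the rest of A: [14, 14, 21]
Final answer: [3, 4, 7, 9, 14, 14, 21]


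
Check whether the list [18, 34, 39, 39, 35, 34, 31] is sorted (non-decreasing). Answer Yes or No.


Check consecutive pairs:
  18 <= 34? True
  34 <= 39? True
  39 <= 39? True
  39 <= 35? False
  35 <= 34? False
  34 <= 31? False
3 consecutive pair(s) are out of order, so the list is not sorted.
Final answer: No


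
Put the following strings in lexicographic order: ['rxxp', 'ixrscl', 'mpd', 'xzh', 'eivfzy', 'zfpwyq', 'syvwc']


Compare strings character by character (the first differing letter decides):
  'eivfzy' < 'ixrscl' since 'e' < 'i' at position 1
  'ixrscl' < 'mpd' since 'i' < 'm' at position 1
  'mpd' < 'rxxp' since 'm' < 'r' at position 1
  'rxxp' < 'syvwc' since 'r' < 's' at position 1
  'syvwc' < 'xzh' since 's' < 'x' at position 1
  'xzh' < 'zfpwyq' since 'x' < 'z' at position 1
Chaining these comparisons gives the alphabetical order.
Final answer: ['eivfzy', 'ixrscl', 'mpd', 'rxxp', 'syvwc', 'xzh', 'zfpwyq']


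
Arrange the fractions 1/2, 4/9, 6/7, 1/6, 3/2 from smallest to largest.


Convert to decimal for comparison:
  1/2 = 0.5
  4/9 = 0.4444
  6/7 = 0.8571
  1/6 = 0.1667
  3/2 = 1.5
Decimals in increasing order: 0.1667 < 0.4444 < 0.5 < 0.8571 < 1.5
Writing each back as its fraction gives the sorted order.
Final answer: 1/6, 4/9, 1/2, 6/7, 3/2


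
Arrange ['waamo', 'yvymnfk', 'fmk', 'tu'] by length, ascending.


Compute lengths:
  'waamo' has length 5
  'yvymnfk' has length 7
  'fmk' has length 3
  'tu' has length 2
Lengths in increasing order: 2 < 3 < 5 < 7
Listing the words in that order gives the answer.
Final answer: ['tu', 'fmk', 'waamo', 'yvymnfk']


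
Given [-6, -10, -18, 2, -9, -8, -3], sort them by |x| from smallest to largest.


Compute absolute values:
  |-6| = 6
  |-10| = 10
  |-18| = 18
  |2| = 2
  |-9| = 9
  |-8| = 8
  |-3| = 3
Absolute values in increasing order: 2 < 3 < 6 < 8 < 9 < 10 < 18
Listing the original numbers in that order gives the answer.
Final answer: [2, -3, -6, -8, -9, -10, -18]


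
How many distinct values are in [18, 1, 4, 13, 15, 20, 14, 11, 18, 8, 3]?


List all unique values:
Distinct values: [1, 3, 4, 8, 11, 13, 14, 15, 18, 20]
Count = 10
Final answer: 10


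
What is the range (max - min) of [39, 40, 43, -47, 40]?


Maximum value: 43
Minimum value: -47
Range = 43 - (-47) = 90
Final answer: 90


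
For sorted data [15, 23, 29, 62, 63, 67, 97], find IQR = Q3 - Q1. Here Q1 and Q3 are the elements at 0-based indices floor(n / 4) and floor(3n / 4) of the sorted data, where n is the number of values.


The data has n = 7 elements.
Q1 index = floor(7 / 4) = floor(1.75) = 1; Q3 index = floor(3 * 7 / 4) = floor(5.25) = 5
Q1 = element at index 1 = 23
Q3 = element at index 5 = 67
IQR = 67 - 23 = 44
Final answer: 44


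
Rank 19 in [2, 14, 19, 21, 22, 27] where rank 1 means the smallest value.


Sort ascending: [2, 14, 19, 21, 22, 27]
Find 19 in the sorted list.
19 is at position 3 (1-indexed).
Final answer: 3


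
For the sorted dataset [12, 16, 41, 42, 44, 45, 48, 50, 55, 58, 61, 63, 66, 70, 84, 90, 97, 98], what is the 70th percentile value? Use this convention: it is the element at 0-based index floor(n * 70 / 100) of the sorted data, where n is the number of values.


The dataset has n = 18 elements.
Index = floor(18 * 70 / 100) = floor(1260 / 100) = floor(12.6) = 12
Counting from index 0 in the sorted data, the element at index 12 is 66.
Final answer: 66


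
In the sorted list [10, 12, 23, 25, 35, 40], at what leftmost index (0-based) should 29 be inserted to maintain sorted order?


List is sorted: [10, 12, 23, 25, 35, 40]
We need the leftmost position where 29 can be inserted, i.e. the first index whose element is >= 29 (or the end of the list if none is).
Binary search with low=0, high=6 (0-based indices):
  low=0, high=6, mid=3: a[3]=25 < 29, so low = 4
  low=4, high=6, mid=5: a[5]=40 >= 29, so high = 5
  low=4, high=5, mid=4: a[4]=35 >= 29, so high = 4
Now low = high = 4, so the insertion index is 4.
Final answer: 4


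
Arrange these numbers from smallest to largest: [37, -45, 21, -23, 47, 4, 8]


Original list: [37, -45, 21, -23, 47, 4, 8]
Repeatedly take the smallest remaining element:
  Remaining [37, -45, 21, -23, 47, 4, 8] -> smallest is -45
  Remaining [37, 21, -23, 47, 4, 8] -> smallest is -23
  Remaining [37, 21, 47, 4, 8] -> smallest is 4
  Remaining [37, 21, 47, 8] -> smallest is 8
  Remaining [37, 21, 47] -> smallest is 21
  Remaining [37, 47] -> smallest is 37
  Remaining [47] -> smallest is 47
Collecting the picks in order gives the sorted list.
Final answer: [-45, -23, 4, 8, 21, 37, 47]


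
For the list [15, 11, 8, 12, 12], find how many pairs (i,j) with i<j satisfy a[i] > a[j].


For each element, count the later elements that are smaller than it:
  15 (index 0): smaller elements after it = [11, 8, 12, 12] -> 4
  11 (index 1): smaller elements after it = [8] -> 1
  8 (index 2): smaller elements after it = [] -> 0
  12 (index 3): smaller elements after it = [] -> 0
Total inversions = 4 + 1 + 0 + 0 = 5
Final answer: 5


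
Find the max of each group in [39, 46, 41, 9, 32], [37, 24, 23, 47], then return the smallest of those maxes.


Find max of each group:
  Group 1: [39, 46, 41, 9, 32] -> max = 46
  Group 2: [37, 24, 23, 47] -> max = 47
Maxes: [46, 47]
Minimum of maxes = 46
Final answer: 46


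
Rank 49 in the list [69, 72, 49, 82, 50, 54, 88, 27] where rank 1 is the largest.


Sort descending: [88, 82, 72, 69, 54, 50, 49, 27]
Find 49 in the sorted list.
49 is at position 7.
Final answer: 7


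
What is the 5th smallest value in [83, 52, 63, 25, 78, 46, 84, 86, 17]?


Sort ascending: [17, 25, 46, 52, 63, 78, 83, 84, 86]
The 5th element (1-indexed) is at index 4.
Value = 63
Final answer: 63


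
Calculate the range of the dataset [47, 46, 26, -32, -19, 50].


Maximum value: 50
Minimum value: -32
Range = 50 - (-32) = 82
Final answer: 82


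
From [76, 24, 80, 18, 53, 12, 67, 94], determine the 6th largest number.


Sort descending: [94, 80, 76, 67, 53, 24, 18, 12]
The 6th element (1-indexed) is at index 5.
Value = 24
Final answer: 24


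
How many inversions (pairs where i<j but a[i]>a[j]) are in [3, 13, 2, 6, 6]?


For each element, count the later elements that are smaller than it:
  3 (index 0): smaller elements after it = [2] -> 1
  13 (index 1): smaller elements after it = [2, 6, 6] -> 3
  2 (index 2): smaller elements after it = [] -> 0
  6 (index 3): smaller elements after it = [] -> 0
Total inversions = 1 + 3 + 0 + 0 = 4
Final answer: 4


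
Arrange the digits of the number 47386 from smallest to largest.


The number 47386 has digits: 4, 7, 3, 8, 6
Sorted: 3, 4, 6, 7, 8
Joining the sorted digits gives the result.
Final answer: 34678


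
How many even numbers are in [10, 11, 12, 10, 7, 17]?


Check each element:
  10 is even
  11 is odd
  12 is even
  10 is even
  7 is odd
  17 is odd
Evens: [10, 12, 10]
Count of evens = 3
Final answer: 3


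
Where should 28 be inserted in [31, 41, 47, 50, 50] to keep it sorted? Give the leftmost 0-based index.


List is sorted: [31, 41, 47, 50, 50]
We need the leftmost position where 28 can be inserted, i.e. the first index whose element is >= 28 (or the end of the list if none is).
Binary search with low=0, high=5 (0-based indices):
  low=0, high=5, mid=2: a[2]=47 >= 28, so high = 2
  low=0, high=2, mid=1: a[1]=41 >= 28, so high = 1
  low=0, high=1, mid=0: a[0]=31 >= 28, so high = 0
Now low = high = 0, so the insertion index is 0.
Final answer: 0


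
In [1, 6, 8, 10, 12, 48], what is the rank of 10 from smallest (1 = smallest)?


Sort ascending: [1, 6, 8, 10, 12, 48]
Find 10 in the sorted list.
10 is at position 4 (1-indexed).
Final answer: 4


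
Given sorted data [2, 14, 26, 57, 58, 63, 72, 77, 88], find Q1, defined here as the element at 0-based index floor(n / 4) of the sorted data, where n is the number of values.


The list has n = 9 elements.
Q1 index = floor(9 / 4) = floor(2.25) = 2
Counting from index 0 in the sorted data, the element at index 2 is 26.
Final answer: 26


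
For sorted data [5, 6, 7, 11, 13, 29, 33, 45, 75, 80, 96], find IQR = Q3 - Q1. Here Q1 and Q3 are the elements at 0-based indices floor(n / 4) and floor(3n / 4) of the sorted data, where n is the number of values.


The data has n = 11 elements.
Q1 index = floor(11 / 4) = floor(2.75) = 2; Q3 index = floor(3 * 11 / 4) = floor(8.25) = 8
Q1 = element at index 2 = 7
Q3 = element at index 8 = 75
IQR = 75 - 7 = 68
Final answer: 68


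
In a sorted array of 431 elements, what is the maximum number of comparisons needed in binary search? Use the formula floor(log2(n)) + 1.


Binary search halves the search space each step.
Maximum comparisons = floor(log2(431)) + 1
log2(431) = 8.7515
floor(log2(431)) = 8, so 8 + 1 = 9
Final answer: 9


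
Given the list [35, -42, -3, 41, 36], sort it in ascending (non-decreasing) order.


Original list: [35, -42, -3, 41, 36]
Repeatedly take the smallest remaining element:
  Remaining [35, -42, -3, 41, 36] -> smallest is -42
  Remaining [35, -3, 41, 36] -> smallest is -3
  Remaining [35, 41, 36] -> smallest is 35
  Remaining [41, 36] -> smallest is 36
  Remaining [41] -> smallest is 41
Collecting the picks in order gives the sorted list.
Final answer: [-42, -3, 35, 36, 41]


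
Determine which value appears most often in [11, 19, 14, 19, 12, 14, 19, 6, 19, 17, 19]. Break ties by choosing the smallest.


Count the frequency of each value:
  6 appears 1 time(s)
  11 appears 1 time(s)
  12 appears 1 time(s)
  14 appears 2 time(s)
  17 appears 1 time(s)
  19 appears 5 time(s)
Maximum frequency is 5.
Only 19 reaches that frequency, so it is the mode.
Final answer: 19


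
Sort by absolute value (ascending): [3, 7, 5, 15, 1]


Compute absolute values:
  |3| = 3
  |7| = 7
  |5| = 5
  |15| = 15
  |1| = 1
Absolute values in increasing order: 1 < 3 < 5 < 7 < 15
Listing the original numbers in that order gives the answer.
Final answer: [1, 3, 5, 7, 15]


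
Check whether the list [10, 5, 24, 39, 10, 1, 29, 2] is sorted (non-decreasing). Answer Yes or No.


Check consecutive pairs:
  10 <= 5? False
  5 <= 24? True
  24 <= 39? True
  39 <= 10? False
  10 <= 1? False
  1 <= 29? True
  29 <= 2? False
4 consecutive pair(s) are out of order, so the list is not sorted.
Final answer: No


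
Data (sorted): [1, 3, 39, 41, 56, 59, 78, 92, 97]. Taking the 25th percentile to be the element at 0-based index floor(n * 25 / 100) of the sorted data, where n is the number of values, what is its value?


The dataset has n = 9 elements.
Index = floor(9 * 25 / 100) = floor(225 / 100) = floor(2.25) = 2
Counting from index 0 in the sorted data, the element at index 2 is 39.
Final answer: 39


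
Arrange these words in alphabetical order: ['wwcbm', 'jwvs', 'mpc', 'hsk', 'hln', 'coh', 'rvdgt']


Compare strings character by character (the first differing letter decides):
  'coh' < 'hln' since 'c' < 'h' at position 1
  'hln' < 'hsk' since 'l' < 's' at position 2
  'hsk' < 'jwvs' since 'h' < 'j' at position 1
  'jwvs' < 'mpc' since 'j' < 'm' at position 1
  'mpc' < 'rvdgt' since 'm' < 'r' at position 1
  'rvdgt' < 'wwcbm' since 'r' < 'w' at position 1
Chaining these comparisons gives the alphabetical order.
Final answer: ['coh', 'hln', 'hsk', 'jwvs', 'mpc', 'rvdgt', 'wwcbm']


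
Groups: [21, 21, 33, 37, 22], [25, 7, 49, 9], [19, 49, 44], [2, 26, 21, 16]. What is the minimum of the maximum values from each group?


Find max of each group:
  Group 1: [21, 21, 33, 37, 22] -> max = 37
  Group 2: [25, 7, 49, 9] -> max = 49
  Group 3: [19, 49, 44] -> max = 49
  Group 4: [2, 26, 21, 16] -> max = 26
Maxes: [37, 49, 49, 26]
Minimum of maxes = 26
Final answer: 26


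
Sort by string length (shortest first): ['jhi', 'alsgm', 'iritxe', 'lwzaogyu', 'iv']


Compute lengths:
  'jhi' has length 3
  'alsgm' has length 5
  'iritxe' has length 6
  'lwzaogyu' has length 8
  'iv' has length 2
Lengths in increasing order: 2 < 3 < 5 < 6 < 8
Listing the words in that order gives the answer.
Final answer: ['iv', 'jhi', 'alsgm', 'iritxe', 'lwzaogyu']


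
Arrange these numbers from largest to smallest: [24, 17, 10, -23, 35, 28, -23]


Original list: [24, 17, 10, -23, 35, 28, -23]
Repeatedly take the largest remaining element:
  Remaining [24, 17, 10, -23, 35, 28, -23] -> largest is 35
  Remaining [24, 17, 10, -23, 28, -23] -> largest is 28
  Remaining [24, 17, 10, -23, -23] -> largest is 24
  Remaining [17, 10, -23, -23] -> largest is 17
  Remaining [10, -23, -23] -> largest is 10
  Remaining [-23, -23] -> largest is -23
  Remaining [-23] -> largest is -23
Collecting the picks in order gives the descending list.
Final answer: [35, 28, 24, 17, 10, -23, -23]


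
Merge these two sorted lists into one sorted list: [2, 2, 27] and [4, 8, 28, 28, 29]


List A: [2, 2, 27]
List B: [4, 8, 28, 28, 29]
Repeatedly compare the front elements and take the smaller:
  2 vs 4 -> take 2
  2 vs 4 -> take 2
  27 vs 4 -> take 4
  27 vs 8 -> take 8
  27 vs 28 -> take 27
  A is exhausted; append the rest of B: [28, 28, 29]
Final answer: [2, 2, 4, 8, 27, 28, 28, 29]


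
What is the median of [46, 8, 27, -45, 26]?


First, sort the list: [-45, 8, 26, 27, 46]
The list has 5 elements (odd count).
The middle index is 2 (0-based), and the element there is 26.
Final answer: 26


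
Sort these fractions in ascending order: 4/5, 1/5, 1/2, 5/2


Convert to decimal for comparison:
  4/5 = 0.8
  1/5 = 0.2
  1/2 = 0.5
  5/2 = 2.5
Decimals in increasing order: 0.2 < 0.5 < 0.8 < 2.5
Writing each back as its fraction gives the sorted order.
Final answer: 1/5, 1/2, 4/5, 5/2


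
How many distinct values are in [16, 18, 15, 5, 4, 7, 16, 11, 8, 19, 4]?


List all unique values:
Distinct values: [4, 5, 7, 8, 11, 15, 16, 18, 19]
Count = 9
Final answer: 9


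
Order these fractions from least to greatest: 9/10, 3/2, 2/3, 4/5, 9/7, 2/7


Convert to decimal for comparison:
  9/10 = 0.9
  3/2 = 1.5
  2/3 = 0.6667
  4/5 = 0.8
  9/7 = 1.2857
  2/7 = 0.2857
Decimals in increasing order: 0.2857 < 0.6667 < 0.8 < 0.9 < 1.2857 < 1.5
Writing each back as its fraction gives the sorted order.
Final answer: 2/7, 2/3, 4/5, 9/10, 9/7, 3/2


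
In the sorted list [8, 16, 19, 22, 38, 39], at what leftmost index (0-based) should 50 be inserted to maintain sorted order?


List is sorted: [8, 16, 19, 22, 38, 39]
We need the leftmost position where 50 can be inserted, i.e. the first index whose element is >= 50 (or the end of the list if none is).
Binary search with low=0, high=6 (0-based indices):
  low=0, high=6, mid=3: a[3]=22 < 50, so low = 4
  low=4, high=6, mid=5: a[5]=39 < 50, so low = 6
Now low = high = 6, so the insertion index is 6.
Final answer: 6


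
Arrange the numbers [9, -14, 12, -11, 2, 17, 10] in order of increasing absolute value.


Compute absolute values:
  |9| = 9
  |-14| = 14
  |12| = 12
  |-11| = 11
  |2| = 2
  |17| = 17
  |10| = 10
Absolute values in increasing order: 2 < 9 < 10 < 11 < 12 < 14 < 17
Listing the original numbers in that order gives the answer.
Final answer: [2, 9, 10, -11, 12, -14, 17]


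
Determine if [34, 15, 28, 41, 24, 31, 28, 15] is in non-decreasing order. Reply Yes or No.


Check consecutive pairs:
  34 <= 15? False
  15 <= 28? True
  28 <= 41? True
  41 <= 24? False
  24 <= 31? True
  31 <= 28? False
  28 <= 15? False
4 consecutive pair(s) are out of order, so the list is not sorted.
Final answer: No


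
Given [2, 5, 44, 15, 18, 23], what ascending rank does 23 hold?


Sort ascending: [2, 5, 15, 18, 23, 44]
Find 23 in the sorted list.
23 is at position 5 (1-indexed).
Final answer: 5


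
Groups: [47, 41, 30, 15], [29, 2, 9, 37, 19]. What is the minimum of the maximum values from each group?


Find max of each group:
  Group 1: [47, 41, 30, 15] -> max = 47
  Group 2: [29, 2, 9, 37, 19] -> max = 37
Maxes: [47, 37]
Minimum of maxes = 37
Final answer: 37


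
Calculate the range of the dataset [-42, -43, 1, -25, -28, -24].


Maximum value: 1
Minimum value: -43
Range = 1 - (-43) = 44
Final answer: 44


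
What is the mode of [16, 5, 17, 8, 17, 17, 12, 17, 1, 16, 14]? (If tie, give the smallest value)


Count the frequency of each value:
  1 appears 1 time(s)
  5 appears 1 time(s)
  8 appears 1 time(s)
  12 appears 1 time(s)
  14 appears 1 time(s)
  16 appears 2 time(s)
  17 appears 4 time(s)
Maximum frequency is 4.
Only 17 reaches that frequency, so it is the mode.
Final answer: 17


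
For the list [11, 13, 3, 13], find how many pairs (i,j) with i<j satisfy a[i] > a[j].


For each element, count the later elements that are smaller than it:
  11 (index 0): smaller elements after it = [3] -> 1
  13 (index 1): smaller elements after it = [3] -> 1
  3 (index 2): smaller elements after it = [] -> 0
Total inversions = 1 + 1 + 0 = 2
Final answer: 2


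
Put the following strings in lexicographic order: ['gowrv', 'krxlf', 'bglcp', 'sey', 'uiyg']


Compare strings character by character (the first differing letter decides):
  'bglcp' < 'gowrv' since 'b' < 'g' at position 1
  'gowrv' < 'krxlf' since 'g' < 'k' at position 1
  'krxlf' < 'sey' since 'k' < 's' at position 1
  'sey' < 'uiyg' since 's' < 'u' at position 1
Chaining these comparisons gives the alphabetical order.
Final answer: ['bglcp', 'gowrv', 'krxlf', 'sey', 'uiyg']


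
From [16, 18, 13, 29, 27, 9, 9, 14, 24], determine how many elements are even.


Check each element:
  16 is even
  18 is even
  13 is odd
  29 is odd
  27 is odd
  9 is odd
  9 is odd
  14 is even
  24 is even
Evens: [16, 18, 14, 24]
Count of evens = 4
Final answer: 4


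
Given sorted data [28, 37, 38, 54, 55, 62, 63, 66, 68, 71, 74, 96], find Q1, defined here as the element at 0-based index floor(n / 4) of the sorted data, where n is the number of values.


The list has n = 12 elements.
Q1 index = floor(12 / 4) = floor(3) = 3
Counting from index 0 in the sorted data, the element at index 3 is 54.
Final answer: 54


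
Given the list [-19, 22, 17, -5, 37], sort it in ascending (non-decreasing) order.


Original list: [-19, 22, 17, -5, 37]
Repeatedly take the smallest remaining element:
  Remaining [-19, 22, 17, -5, 37] -> smallest is -19
  Remaining [22, 17, -5, 37] -> smallest is -5
  Remaining [22, 17, 37] -> smallest is 17
  Remaining [22, 37] -> smallest is 22
  Remaining [37] -> smallest is 37
Collecting the picks in order gives the sorted list.
Final answer: [-19, -5, 17, 22, 37]


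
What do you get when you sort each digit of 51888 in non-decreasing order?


The number 51888 has digits: 5, 1, 8, 8, 8
Sorted: 1, 5, 8, 8, 8
Joining the sorted digits gives the result.
Final answer: 15888


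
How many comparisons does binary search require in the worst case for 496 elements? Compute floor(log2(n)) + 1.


Binary search halves the search space each step.
Maximum comparisons = floor(log2(496)) + 1
log2(496) = 8.9542
floor(log2(496)) = 8, so 8 + 1 = 9
Final answer: 9


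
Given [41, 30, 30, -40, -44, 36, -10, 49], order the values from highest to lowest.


Original list: [41, 30, 30, -40, -44, 36, -10, 49]
Repeatedly take the largest remaining element:
  Remaining [41, 30, 30, -40, -44, 36, -10, 49] -> largest is 49
  Remaining [41, 30, 30, -40, -44, 36, -10] -> largest is 41
  Remaining [30, 30, -40, -44, 36, -10] -> largest is 36
  Remaining [30, 30, -40, -44, -10] -> largest is 30
  Remaining [30, -40, -44, -10] -> largest is 30
  Remaining [-40, -44, -10] -> largest is -10
  Remaining [-40, -44] -> largest is -40
  Remaining [-44] -> largest is -44
Collecting the picks in order gives the descending list.
Final answer: [49, 41, 36, 30, 30, -10, -40, -44]


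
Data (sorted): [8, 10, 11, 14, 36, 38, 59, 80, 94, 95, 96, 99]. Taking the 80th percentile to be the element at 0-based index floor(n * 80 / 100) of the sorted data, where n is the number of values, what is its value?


The dataset has n = 12 elements.
Index = floor(12 * 80 / 100) = floor(960 / 100) = floor(9.6) = 9
Counting from index 0 in the sorted data, the element at index 9 is 95.
Final answer: 95


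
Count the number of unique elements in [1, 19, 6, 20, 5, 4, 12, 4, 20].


List all unique values:
Distinct values: [1, 4, 5, 6, 12, 19, 20]
Count = 7
Final answer: 7


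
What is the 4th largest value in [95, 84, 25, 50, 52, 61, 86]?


Sort descending: [95, 86, 84, 61, 52, 50, 25]
The 4th element (1-indexed) is at index 3.
Value = 61
Final answer: 61


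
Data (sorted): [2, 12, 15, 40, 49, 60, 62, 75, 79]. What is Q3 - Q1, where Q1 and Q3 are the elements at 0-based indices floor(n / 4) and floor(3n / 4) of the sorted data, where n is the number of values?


The data has n = 9 elements.
Q1 index = floor(9 / 4) = floor(2.25) = 2; Q3 index = floor(3 * 9 / 4) = floor(6.75) = 6
Q1 = element at index 2 = 15
Q3 = element at index 6 = 62
IQR = 62 - 15 = 47
Final answer: 47


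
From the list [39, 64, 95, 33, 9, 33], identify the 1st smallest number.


Sort ascending: [9, 33, 33, 39, 64, 95]
The 1st element (1-indexed) is at index 0.
Value = 9
Final answer: 9


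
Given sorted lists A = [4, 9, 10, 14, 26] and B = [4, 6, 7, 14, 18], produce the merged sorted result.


List A: [4, 9, 10, 14, 26]
List B: [4, 6, 7, 14, 18]
Repeatedly compare the front elements and take the smaller:
  4 vs 4 -> take 4
  9 vs 4 -> take 4
  9 vs 6 -> take 6
  9 vs 7 -> take 7
  9 vs 14 -> take 9
  10 vs 14 -> take 10
  14 vs 14 -> take 14
  26 vs 14 -> take 14
  26 vs 18 -> take 18
  B is exhausted; append the rest of A: [26]
Final answer: [4, 4, 6, 7, 9, 10, 14, 14, 18, 26]


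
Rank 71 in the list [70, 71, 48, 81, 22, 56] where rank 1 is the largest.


Sort descending: [81, 71, 70, 56, 48, 22]
Find 71 in the sorted list.
71 is at position 2.
Final answer: 2


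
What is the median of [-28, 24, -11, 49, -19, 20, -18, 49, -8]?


First, sort the list: [-28, -19, -18, -11, -8, 20, 24, 49, 49]
The list has 9 elements (odd count).
The middle index is 4 (0-based), and the element there is -8.
Final answer: -8


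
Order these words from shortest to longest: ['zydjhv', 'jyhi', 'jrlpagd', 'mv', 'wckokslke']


Compute lengths:
  'zydjhv' has length 6
  'jyhi' has length 4
  'jrlpagd' has length 7
  'mv' has length 2
  'wckokslke' has length 9
Lengths in increasing order: 2 < 4 < 6 < 7 < 9
Listing the words in that order gives the answer.
Final answer: ['mv', 'jyhi', 'zydjhv', 'jrlpagd', 'wckokslke']


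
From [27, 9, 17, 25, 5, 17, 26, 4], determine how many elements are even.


Check each element:
  27 is odd
  9 is odd
  17 is odd
  25 is odd
  5 is odd
  17 is odd
  26 is even
  4 is even
Evens: [26, 4]
Count of evens = 2
Final answer: 2


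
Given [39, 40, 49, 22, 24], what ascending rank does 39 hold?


Sort ascending: [22, 24, 39, 40, 49]
Find 39 in the sorted list.
39 is at position 3 (1-indexed).
Final answer: 3


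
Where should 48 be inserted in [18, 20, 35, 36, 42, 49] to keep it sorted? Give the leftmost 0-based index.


List is sorted: [18, 20, 35, 36, 42, 49]
We need the leftmost position where 48 can be inserted, i.e. the first index whose element is >= 48 (or the end of the list if none is).
Binary search with low=0, high=6 (0-based indices):
  low=0, high=6, mid=3: a[3]=36 < 48, so low = 4
  low=4, high=6, mid=5: a[5]=49 >= 48, so high = 5
  low=4, high=5, mid=4: a[4]=42 < 48, so low = 5
Now low = high = 5, so the insertion index is 5.
Final answer: 5


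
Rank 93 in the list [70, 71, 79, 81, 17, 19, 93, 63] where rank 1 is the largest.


Sort descending: [93, 81, 79, 71, 70, 63, 19, 17]
Find 93 in the sorted list.
93 is at position 1.
Final answer: 1


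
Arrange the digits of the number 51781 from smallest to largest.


The number 51781 has digits: 5, 1, 7, 8, 1
Sorted: 1, 1, 5, 7, 8
Joining the sorted digits gives the result.
Final answer: 11578


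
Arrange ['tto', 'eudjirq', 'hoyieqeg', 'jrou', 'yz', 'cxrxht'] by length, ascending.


Compute lengths:
  'tto' has length 3
  'eudjirq' has length 7
  'hoyieqeg' has length 8
  'jrou' has length 4
  'yz' has length 2
  'cxrxht' has length 6
Lengths in increasing order: 2 < 3 < 4 < 6 < 7 < 8
Listing the words in that order gives the answer.
Final answer: ['yz', 'tto', 'jrou', 'cxrxht', 'eudjirq', 'hoyieqeg']


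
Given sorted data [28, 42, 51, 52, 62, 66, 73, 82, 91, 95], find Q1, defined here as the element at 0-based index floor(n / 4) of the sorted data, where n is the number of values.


The list has n = 10 elements.
Q1 index = floor(10 / 4) = floor(2.5) = 2
Counting from index 0 in the sorted data, the element at index 2 is 51.
Final answer: 51


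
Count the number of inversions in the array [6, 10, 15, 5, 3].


For each element, count the later elements that are smaller than it:
  6 (index 0): smaller elements after it = [5, 3] -> 2
  10 (index 1): smaller elements after it = [5, 3] -> 2
  15 (index 2): smaller elements after it = [5, 3] -> 2
  5 (index 3): smaller elements after it = [3] -> 1
Total inversions = 2 + 2 + 2 + 1 = 7
Final answer: 7


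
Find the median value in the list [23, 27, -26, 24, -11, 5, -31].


First, sort the list: [-31, -26, -11, 5, 23, 24, 27]
The list has 7 elements (odd count).
The middle index is 3 (0-based), and the element there is 5.
Final answer: 5


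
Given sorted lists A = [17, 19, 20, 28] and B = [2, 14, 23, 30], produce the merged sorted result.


List A: [17, 19, 20, 28]
List B: [2, 14, 23, 30]
Repeatedly compare the front elements and take the smaller:
  17 vs 2 -> take 2
  17 vs 14 -> take 14
  17 vs 23 -> take 17
  19 vs 23 -> take 19
  20 vs 23 -> take 20
  28 vs 23 -> take 23
  28 vs 30 -> take 28
  A is exhausted; append the rest of B: [30]
Final answer: [2, 14, 17, 19, 20, 23, 28, 30]


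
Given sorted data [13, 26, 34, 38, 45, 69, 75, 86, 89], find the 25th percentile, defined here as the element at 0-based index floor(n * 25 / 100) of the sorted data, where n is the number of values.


The dataset has n = 9 elements.
Index = floor(9 * 25 / 100) = floor(225 / 100) = floor(2.25) = 2
Counting from index 0 in the sorted data, the element at index 2 is 34.
Final answer: 34


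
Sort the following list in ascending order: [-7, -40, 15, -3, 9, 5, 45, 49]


Original list: [-7, -40, 15, -3, 9, 5, 45, 49]
Repeatedly take the smallest remaining element:
  Remaining [-7, -40, 15, -3, 9, 5, 45, 49] -> smallest is -40
  Remaining [-7, 15, -3, 9, 5, 45, 49] -> smallest is -7
  Remaining [15, -3, 9, 5, 45, 49] -> smallest is -3
  Remaining [15, 9, 5, 45, 49] -> smallest is 5
  Remaining [15, 9, 45, 49] -> smallest is 9
  Remaining [15, 45, 49] -> smallest is 15
  Remaining [45, 49] -> smallest is 45
  Remaining [49] -> smallest is 49
Collecting the picks in order gives the sorted list.
Final answer: [-40, -7, -3, 5, 9, 15, 45, 49]


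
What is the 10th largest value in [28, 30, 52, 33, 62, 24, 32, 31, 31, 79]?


Sort descending: [79, 62, 52, 33, 32, 31, 31, 30, 28, 24]
The 10th element (1-indexed) is at index 9.
Value = 24
Final answer: 24


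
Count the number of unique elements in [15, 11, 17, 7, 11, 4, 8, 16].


List all unique values:
Distinct values: [4, 7, 8, 11, 15, 16, 17]
Count = 7
Final answer: 7


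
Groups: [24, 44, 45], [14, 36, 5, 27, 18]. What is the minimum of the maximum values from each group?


Find max of each group:
  Group 1: [24, 44, 45] -> max = 45
  Group 2: [14, 36, 5, 27, 18] -> max = 36
Maxes: [45, 36]
Minimum of maxes = 36
Final answer: 36


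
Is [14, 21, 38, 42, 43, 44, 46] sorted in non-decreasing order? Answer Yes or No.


Check consecutive pairs:
  14 <= 21? True
  21 <= 38? True
  38 <= 42? True
  42 <= 43? True
  43 <= 44? True
  44 <= 46? True
Every consecutive pair is in order, so the list is non-decreasing.
Final answer: Yes


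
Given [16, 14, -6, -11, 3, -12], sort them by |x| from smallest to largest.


Compute absolute values:
  |16| = 16
  |14| = 14
  |-6| = 6
  |-11| = 11
  |3| = 3
  |-12| = 12
Absolute values in increasing order: 3 < 6 < 11 < 12 < 14 < 16
Listing the original numbers in that order gives the answer.
Final answer: [3, -6, -11, -12, 14, 16]


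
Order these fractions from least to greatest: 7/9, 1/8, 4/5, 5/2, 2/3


Convert to decimal for comparison:
  7/9 = 0.7778
  1/8 = 0.125
  4/5 = 0.8
  5/2 = 2.5
  2/3 = 0.6667
Decimals in increasing order: 0.125 < 0.6667 < 0.7778 < 0.8 < 2.5
Writing each back as its fraction gives the sorted order.
Final answer: 1/8, 2/3, 7/9, 4/5, 5/2


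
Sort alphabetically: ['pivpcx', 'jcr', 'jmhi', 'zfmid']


Compare strings character by character (the first differing letter decides):
  'jcr' < 'jmhi' since 'c' < 'm' at position 2
  'jmhi' < 'pivpcx' since 'j' < 'p' at position 1
  'pivpcx' < 'zfmid' since 'p' < 'z' at position 1
Chaining these comparisons gives the alphabetical order.
Final answer: ['jcr', 'jmhi', 'pivpcx', 'zfmid']


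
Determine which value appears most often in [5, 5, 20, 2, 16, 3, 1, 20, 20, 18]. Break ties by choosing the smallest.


Count the frequency of each value:
  1 appears 1 time(s)
  2 appears 1 time(s)
  3 appears 1 time(s)
  5 appears 2 time(s)
  16 appears 1 time(s)
  18 appears 1 time(s)
  20 appears 3 time(s)
Maximum frequency is 3.
Only 20 reaches that frequency, so it is the mode.
Final answer: 20


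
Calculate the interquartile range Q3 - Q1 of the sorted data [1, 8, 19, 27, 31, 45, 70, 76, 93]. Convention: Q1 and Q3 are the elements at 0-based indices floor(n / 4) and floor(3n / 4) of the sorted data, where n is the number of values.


The data has n = 9 elements.
Q1 index = floor(9 / 4) = floor(2.25) = 2; Q3 index = floor(3 * 9 / 4) = floor(6.75) = 6
Q1 = element at index 2 = 19
Q3 = element at index 6 = 70
IQR = 70 - 19 = 51
Final answer: 51


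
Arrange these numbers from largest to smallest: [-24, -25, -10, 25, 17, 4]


Original list: [-24, -25, -10, 25, 17, 4]
Repeatedly take the largest remaining element:
  Remaining [-24, -25, -10, 25, 17, 4] -> largest is 25
  Remaining [-24, -25, -10, 17, 4] -> largest is 17
  Remaining [-24, -25, -10, 4] -> largest is 4
  Remaining [-24, -25, -10] -> largest is -10
  Remaining [-24, -25] -> largest is -24
  Remaining [-25] -> largest is -25
Collecting the picks in order gives the descending list.
Final answer: [25, 17, 4, -10, -24, -25]


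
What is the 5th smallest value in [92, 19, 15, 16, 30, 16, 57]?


Sort ascending: [15, 16, 16, 19, 30, 57, 92]
The 5th element (1-indexed) is at index 4.
Value = 30
Final answer: 30


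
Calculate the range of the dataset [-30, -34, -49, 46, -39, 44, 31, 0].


Maximum value: 46
Minimum value: -49
Range = 46 - (-49) = 95
Final answer: 95


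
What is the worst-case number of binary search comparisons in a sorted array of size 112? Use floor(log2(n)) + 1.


Binary search halves the search space each step.
Maximum comparisons = floor(log2(112)) + 1
log2(112) = 6.8074
floor(log2(112)) = 6, so 6 + 1 = 7
Final answer: 7


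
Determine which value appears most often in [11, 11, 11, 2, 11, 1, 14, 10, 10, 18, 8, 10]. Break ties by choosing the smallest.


Count the frequency of each value:
  1 appears 1 time(s)
  2 appears 1 time(s)
  8 appears 1 time(s)
  10 appears 3 time(s)
  11 appears 4 time(s)
  14 appears 1 time(s)
  18 appears 1 time(s)
Maximum frequency is 4.
Only 11 reaches that frequency, so it is the mode.
Final answer: 11


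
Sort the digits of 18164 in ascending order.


The number 18164 has digits: 1, 8, 1, 6, 4
Sorted: 1, 1, 4, 6, 8
Joining the sorted digits gives the result.
Final answer: 11468


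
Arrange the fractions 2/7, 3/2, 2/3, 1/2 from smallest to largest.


Convert to decimal for comparison:
  2/7 = 0.2857
  3/2 = 1.5
  2/3 = 0.6667
  1/2 = 0.5
Decimals in increasing order: 0.2857 < 0.5 < 0.6667 < 1.5
Writing each back as its fraction gives the sorted order.
Final answer: 2/7, 1/2, 2/3, 3/2


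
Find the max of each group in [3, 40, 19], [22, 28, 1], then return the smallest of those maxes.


Find max of each group:
  Group 1: [3, 40, 19] -> max = 40
  Group 2: [22, 28, 1] -> max = 28
Maxes: [40, 28]
Minimum of maxes = 28
Final answer: 28


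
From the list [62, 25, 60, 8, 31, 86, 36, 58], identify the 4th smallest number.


Sort ascending: [8, 25, 31, 36, 58, 60, 62, 86]
The 4th element (1-indexed) is at index 3.
Value = 36
Final answer: 36


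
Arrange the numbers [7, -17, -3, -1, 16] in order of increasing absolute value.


Compute absolute values:
  |7| = 7
  |-17| = 17
  |-3| = 3
  |-1| = 1
  |16| = 16
Absolute values in increasing order: 1 < 3 < 7 < 16 < 17
Listing the original numbers in that order gives the answer.
Final answer: [-1, -3, 7, 16, -17]


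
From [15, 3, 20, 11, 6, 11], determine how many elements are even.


Check each element:
  15 is odd
  3 is odd
  20 is even
  11 is odd
  6 is even
  11 is odd
Evens: [20, 6]
Count of evens = 2
Final answer: 2


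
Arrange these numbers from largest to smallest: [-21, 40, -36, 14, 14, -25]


Original list: [-21, 40, -36, 14, 14, -25]
Repeatedly take the largest remaining element:
  Remaining [-21, 40, -36, 14, 14, -25] -> largest is 40
  Remaining [-21, -36, 14, 14, -25] -> largest is 14
  Remaining [-21, -36, 14, -25] -> largest is 14
  Remaining [-21, -36, -25] -> largest is -21
  Remaining [-36, -25] -> largest is -25
  Remaining [-36] -> largest is -36
Collecting the picks in order gives the descending list.
Final answer: [40, 14, 14, -21, -25, -36]


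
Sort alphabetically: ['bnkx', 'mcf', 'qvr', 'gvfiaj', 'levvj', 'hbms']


Compare strings character by character (the first differing letter decides):
  'bnkx' < 'gvfiaj' since 'b' < 'g' at position 1
  'gvfiaj' < 'hbms' since 'g' < 'h' at position 1
  'hbms' < 'levvj' since 'h' < 'l' at position 1
  'levvj' < 'mcf' since 'l' < 'm' at position 1
  'mcf' < 'qvr' since 'm' < 'q' at position 1
Chaining these comparisons gives the alphabetical order.
Final answer: ['bnkx', 'gvfiaj', 'hbms', 'levvj', 'mcf', 'qvr']


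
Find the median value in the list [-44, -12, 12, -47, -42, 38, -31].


First, sort the list: [-47, -44, -42, -31, -12, 12, 38]
The list has 7 elements (odd count).
The middle index is 3 (0-based), and the element there is -31.
Final answer: -31


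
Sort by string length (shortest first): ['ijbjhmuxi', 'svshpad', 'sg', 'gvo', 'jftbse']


Compute lengths:
  'ijbjhmuxi' has length 9
  'svshpad' has length 7
  'sg' has length 2
  'gvo' has length 3
  'jftbse' has length 6
Lengths in increasing order: 2 < 3 < 6 < 7 < 9
Listing the words in that order gives the answer.
Final answer: ['sg', 'gvo', 'jftbse', 'svshpad', 'ijbjhmuxi']


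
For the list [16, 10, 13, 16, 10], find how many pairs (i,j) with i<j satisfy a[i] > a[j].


For each element, count the later elements that are smaller than it:
  16 (index 0): smaller elements after it = [10, 13, 10] -> 3
  10 (index 1): smaller elements after it = [] -> 0
  13 (index 2): smaller elements after it = [10] -> 1
  16 (index 3): smaller elements after it = [10] -> 1
Total inversions = 3 + 0 + 1 + 1 = 5
Final answer: 5


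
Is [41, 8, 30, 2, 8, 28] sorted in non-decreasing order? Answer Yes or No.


Check consecutive pairs:
  41 <= 8? False
  8 <= 30? True
  30 <= 2? False
  2 <= 8? True
  8 <= 28? True
2 consecutive pair(s) are out of order, so the list is not sorted.
Final answer: No
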